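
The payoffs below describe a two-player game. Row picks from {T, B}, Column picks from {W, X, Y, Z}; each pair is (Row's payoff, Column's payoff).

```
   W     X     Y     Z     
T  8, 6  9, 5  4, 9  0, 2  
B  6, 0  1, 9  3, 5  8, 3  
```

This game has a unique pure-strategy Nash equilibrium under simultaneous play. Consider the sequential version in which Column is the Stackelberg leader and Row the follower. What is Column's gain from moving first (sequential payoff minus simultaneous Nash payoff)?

0

Work backward from Row's decision.
- W: BR = T, leader payoff 6.
- X: BR = T, leader payoff 5.
- Y: BR = T, leader payoff 9.
- Z: BR = B, leader payoff 3.
Column's induced payoffs are 6, 5, 9, 3, so Column commits to Y. Subgame-perfect outcome: (T, Y) with payoffs (4, 9).
Under simultaneous play:
Row's best replies: W→T; X→T; Y→T; Z→B.
Column's best replies: T→Y; B→X.
The unique mutual best reply is (T, Y), giving (4, 9).
Column's commitment gain: 9 − 9 = 0.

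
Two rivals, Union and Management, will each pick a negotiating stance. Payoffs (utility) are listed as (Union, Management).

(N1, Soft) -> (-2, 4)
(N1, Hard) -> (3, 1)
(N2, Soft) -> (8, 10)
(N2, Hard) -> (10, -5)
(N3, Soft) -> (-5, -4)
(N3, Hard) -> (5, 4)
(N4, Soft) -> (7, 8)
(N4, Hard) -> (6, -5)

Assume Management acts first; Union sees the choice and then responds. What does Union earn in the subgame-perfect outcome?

Solve by backward induction (Management leads).
- Soft: Union compares -2, 8, -5, 7 and picks N2; Management would get 10.
- Hard: Union compares 3, 10, 5, 6 and picks N2; Management would get -5.
Among 10, -5, the best is 10 at Soft. Subgame-perfect outcome: (N2, Soft) with payoffs (8, 10).

8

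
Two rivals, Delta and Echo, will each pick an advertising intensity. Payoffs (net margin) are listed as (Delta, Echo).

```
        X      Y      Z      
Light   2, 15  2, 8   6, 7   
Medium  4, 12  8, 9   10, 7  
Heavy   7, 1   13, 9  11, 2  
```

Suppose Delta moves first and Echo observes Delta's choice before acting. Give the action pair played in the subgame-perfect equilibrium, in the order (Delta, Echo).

(Heavy, Y)

Backward induction with Delta moving first.
- Light: BR = X, leader payoff 2.
- Medium: BR = X, leader payoff 4.
- Heavy: BR = Y, leader payoff 13.
Delta's induced payoffs are 2, 4, 13, so Delta commits to Heavy. Subgame-perfect outcome: (Heavy, Y) with payoffs (13, 9).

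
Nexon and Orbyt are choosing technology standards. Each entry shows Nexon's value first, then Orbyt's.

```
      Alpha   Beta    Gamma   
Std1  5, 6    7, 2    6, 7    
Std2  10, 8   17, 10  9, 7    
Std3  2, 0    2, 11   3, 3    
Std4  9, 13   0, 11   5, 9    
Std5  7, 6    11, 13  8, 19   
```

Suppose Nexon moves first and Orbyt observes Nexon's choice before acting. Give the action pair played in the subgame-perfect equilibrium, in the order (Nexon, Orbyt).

Work backward from Orbyt's decision.
- Std1 → Orbyt plays Gamma (best of 6, 2, 7); Nexon gets 6.
- Std2 → Orbyt plays Beta (best of 8, 10, 7); Nexon gets 17.
- Std3 → Orbyt plays Beta (best of 0, 11, 3); Nexon gets 2.
- Std4 → Orbyt plays Alpha (best of 13, 11, 9); Nexon gets 9.
- Std5 → Orbyt plays Gamma (best of 6, 13, 19); Nexon gets 8.
Maximizing over 6, 17, 2, 9, 8, Nexon chooses Std2. Subgame-perfect outcome: (Std2, Beta) with payoffs (17, 10).

(Std2, Beta)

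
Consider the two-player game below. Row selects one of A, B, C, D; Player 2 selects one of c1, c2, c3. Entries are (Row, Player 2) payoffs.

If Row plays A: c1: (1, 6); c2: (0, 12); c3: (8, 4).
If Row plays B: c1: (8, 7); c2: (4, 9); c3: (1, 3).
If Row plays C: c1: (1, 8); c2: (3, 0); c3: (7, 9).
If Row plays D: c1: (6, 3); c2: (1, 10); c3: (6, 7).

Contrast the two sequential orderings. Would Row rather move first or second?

first

If Row leads: Player 2's best replies are A→c2, B→c2, C→c3, D→c2; Row's induced payoffs 0, 4, 7, 1; outcome (C, c3), payoffs (7, 9).
If Player 2 leads: Row's best replies are c1→B, c2→B, c3→A; Player 2's induced payoffs 7, 9, 4; outcome (B, c2), payoffs (4, 9).
Row gets 7 moving first and 4 moving second, so Row prefers to move first.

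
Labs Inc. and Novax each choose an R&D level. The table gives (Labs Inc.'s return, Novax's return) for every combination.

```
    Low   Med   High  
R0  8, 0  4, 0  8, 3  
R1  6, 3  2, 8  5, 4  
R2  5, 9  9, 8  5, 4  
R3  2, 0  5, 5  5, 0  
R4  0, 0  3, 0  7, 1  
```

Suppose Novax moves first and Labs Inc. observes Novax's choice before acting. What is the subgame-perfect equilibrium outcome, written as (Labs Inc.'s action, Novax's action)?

(R2, Med)

Work backward from Labs Inc.'s decision.
- Low: BR = R0, leader payoff 0.
- Med: BR = R2, leader payoff 8.
- High: BR = R0, leader payoff 3.
Novax's induced payoffs are 0, 8, 3, so Novax commits to Med. Subgame-perfect outcome: (R2, Med) with payoffs (9, 8).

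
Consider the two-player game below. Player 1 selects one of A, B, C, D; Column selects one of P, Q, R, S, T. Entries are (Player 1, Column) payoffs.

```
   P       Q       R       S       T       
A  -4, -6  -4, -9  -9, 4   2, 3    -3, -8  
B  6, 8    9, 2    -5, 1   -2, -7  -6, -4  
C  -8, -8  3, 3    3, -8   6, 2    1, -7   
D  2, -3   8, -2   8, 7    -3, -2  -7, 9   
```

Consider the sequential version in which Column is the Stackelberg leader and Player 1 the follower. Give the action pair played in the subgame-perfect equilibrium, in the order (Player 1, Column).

(B, P)

Work backward from Player 1's decision.
- P: BR = B, leader payoff 8.
- Q: BR = B, leader payoff 2.
- R: BR = D, leader payoff 7.
- S: BR = C, leader payoff 2.
- T: BR = C, leader payoff -7.
Among 8, 2, 7, 2, -7, the best is 8 at P. Subgame-perfect outcome: (B, P) with payoffs (6, 8).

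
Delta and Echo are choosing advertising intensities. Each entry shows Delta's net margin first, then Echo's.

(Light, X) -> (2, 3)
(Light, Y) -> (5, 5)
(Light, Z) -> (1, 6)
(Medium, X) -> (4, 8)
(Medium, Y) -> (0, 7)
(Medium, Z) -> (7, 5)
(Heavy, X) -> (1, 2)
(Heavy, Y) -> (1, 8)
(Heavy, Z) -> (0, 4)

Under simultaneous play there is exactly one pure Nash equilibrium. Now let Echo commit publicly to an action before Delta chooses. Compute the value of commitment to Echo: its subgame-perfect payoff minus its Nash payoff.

0

Delta best-responds to each possible Echo move:
- X: Delta compares 2, 4, 1 and picks Medium; Echo would get 8.
- Y: Delta compares 5, 0, 1 and picks Light; Echo would get 5.
- Z: Delta compares 1, 7, 0 and picks Medium; Echo would get 5.
Maximizing over 8, 5, 5, Echo chooses X. Subgame-perfect outcome: (Medium, X) with payoffs (4, 8).
Under simultaneous play:
Delta's best replies: X→Medium; Y→Light; Z→Medium.
Echo's best replies: Light→Z; Medium→X; Heavy→Y.
The unique mutual best reply is (Medium, X), giving (4, 8).
Echo's commitment gain: 8 − 8 = 0.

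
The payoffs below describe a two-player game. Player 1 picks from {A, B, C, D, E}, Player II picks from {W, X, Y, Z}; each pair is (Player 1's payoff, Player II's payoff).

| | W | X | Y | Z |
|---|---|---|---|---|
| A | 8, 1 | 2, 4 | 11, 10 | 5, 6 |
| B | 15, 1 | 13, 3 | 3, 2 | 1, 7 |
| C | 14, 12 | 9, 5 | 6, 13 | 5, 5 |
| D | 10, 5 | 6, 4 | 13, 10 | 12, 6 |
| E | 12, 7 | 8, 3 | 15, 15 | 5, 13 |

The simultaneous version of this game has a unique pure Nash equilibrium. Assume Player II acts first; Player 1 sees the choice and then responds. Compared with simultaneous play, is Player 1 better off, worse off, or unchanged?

unchanged

Backward induction with Player II moving first.
- W → Player 1 plays B (best of 8, 15, 14, 10, 12); Player II gets 1.
- X → Player 1 plays B (best of 2, 13, 9, 6, 8); Player II gets 3.
- Y → Player 1 plays E (best of 11, 3, 6, 13, 15); Player II gets 15.
- Z → Player 1 plays D (best of 5, 1, 5, 12, 5); Player II gets 6.
Player II's induced payoffs are 1, 3, 15, 6, so Player II commits to Y. Subgame-perfect outcome: (E, Y) with payoffs (15, 15).
For the simultaneous game, intersect best replies.
Player 1's best replies: W→B; X→B; Y→E; Z→D.
Player II's best replies: A→Y; B→Z; C→Y; D→Y; E→Y.
Only (E, Y) has each player best-responding; Nash payoffs (15, 15).
Player 1 earns 15 sequentially versus 15 at the Nash outcome: unchanged.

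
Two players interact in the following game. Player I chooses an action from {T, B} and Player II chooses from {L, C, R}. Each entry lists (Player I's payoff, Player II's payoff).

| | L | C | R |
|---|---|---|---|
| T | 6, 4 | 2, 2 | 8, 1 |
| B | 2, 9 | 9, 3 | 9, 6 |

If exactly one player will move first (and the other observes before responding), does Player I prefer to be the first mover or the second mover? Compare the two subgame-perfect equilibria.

If Player I leads: Player II's best replies are T→L, B→L; Player I's induced payoffs 6, 2; outcome (T, L), payoffs (6, 4).
If Player II leads: Player I's best replies are L→T, C→B, R→B; Player II's induced payoffs 4, 3, 6; outcome (B, R), payoffs (9, 6).
Player I gets 6 moving first and 9 moving second, so Player I prefers to move second.

second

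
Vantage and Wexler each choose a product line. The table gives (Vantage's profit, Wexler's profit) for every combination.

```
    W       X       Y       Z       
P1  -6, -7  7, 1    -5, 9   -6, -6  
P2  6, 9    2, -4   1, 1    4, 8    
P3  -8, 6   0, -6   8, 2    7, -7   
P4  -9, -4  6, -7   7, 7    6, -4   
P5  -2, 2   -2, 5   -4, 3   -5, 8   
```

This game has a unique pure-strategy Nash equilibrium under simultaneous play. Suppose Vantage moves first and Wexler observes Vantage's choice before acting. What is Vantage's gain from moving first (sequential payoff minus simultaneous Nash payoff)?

Work backward from Wexler's decision.
- P1 → Wexler plays Y (best of -7, 1, 9, -6); Vantage gets -5.
- P2 → Wexler plays W (best of 9, -4, 1, 8); Vantage gets 6.
- P3 → Wexler plays W (best of 6, -6, 2, -7); Vantage gets -8.
- P4 → Wexler plays Y (best of -4, -7, 7, -4); Vantage gets 7.
- P5 → Wexler plays Z (best of 2, 5, 3, 8); Vantage gets -5.
Maximizing over -5, 6, -8, 7, -5, Vantage chooses P4. Subgame-perfect outcome: (P4, Y) with payoffs (7, 7).
For the simultaneous game, intersect best replies.
Vantage's best replies: W→P2; X→P1; Y→P3; Z→P3.
Wexler's best replies: P1→Y; P2→W; P3→W; P4→Y; P5→Z.
The unique mutual best reply is (P2, W), giving (6, 9).
Vantage's commitment gain: 7 − 6 = 1.

1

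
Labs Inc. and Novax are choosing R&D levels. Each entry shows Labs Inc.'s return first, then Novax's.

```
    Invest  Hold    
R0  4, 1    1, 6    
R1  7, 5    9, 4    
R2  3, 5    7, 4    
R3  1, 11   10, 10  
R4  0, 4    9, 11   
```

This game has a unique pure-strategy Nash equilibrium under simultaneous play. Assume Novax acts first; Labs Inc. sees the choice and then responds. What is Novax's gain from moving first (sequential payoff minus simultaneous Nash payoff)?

5

Work backward from Labs Inc.'s decision.
- Invest: BR = R1, leader payoff 5.
- Hold: BR = R3, leader payoff 10.
Novax's induced payoffs are 5, 10, so Novax commits to Hold. Subgame-perfect outcome: (R3, Hold) with payoffs (10, 10).
Under simultaneous play:
Labs Inc.'s best replies: Invest→R1; Hold→R3.
Novax's best replies: R0→Hold; R1→Invest; R2→Invest; R3→Invest; R4→Hold.
Only (R1, Invest) has each player best-responding; Nash payoffs (7, 5).
Novax's commitment gain: 10 − 5 = 5.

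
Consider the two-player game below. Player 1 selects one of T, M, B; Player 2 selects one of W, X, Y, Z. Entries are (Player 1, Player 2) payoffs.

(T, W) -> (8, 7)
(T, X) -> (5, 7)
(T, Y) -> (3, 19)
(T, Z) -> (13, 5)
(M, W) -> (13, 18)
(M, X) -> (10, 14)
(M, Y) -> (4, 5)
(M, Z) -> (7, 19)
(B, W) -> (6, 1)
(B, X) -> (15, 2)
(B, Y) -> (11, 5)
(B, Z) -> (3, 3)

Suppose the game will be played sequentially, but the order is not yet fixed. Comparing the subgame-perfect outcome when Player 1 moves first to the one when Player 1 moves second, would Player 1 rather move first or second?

second

If Player 1 leads: Player 2's best replies are T→Y, M→Z, B→Y; Player 1's induced payoffs 3, 7, 11; outcome (B, Y), payoffs (11, 5).
If Player 2 leads: Player 1's best replies are W→M, X→B, Y→B, Z→T; Player 2's induced payoffs 18, 2, 5, 5; outcome (M, W), payoffs (13, 18).
Player 1 gets 11 moving first and 13 moving second, so Player 1 prefers to move second.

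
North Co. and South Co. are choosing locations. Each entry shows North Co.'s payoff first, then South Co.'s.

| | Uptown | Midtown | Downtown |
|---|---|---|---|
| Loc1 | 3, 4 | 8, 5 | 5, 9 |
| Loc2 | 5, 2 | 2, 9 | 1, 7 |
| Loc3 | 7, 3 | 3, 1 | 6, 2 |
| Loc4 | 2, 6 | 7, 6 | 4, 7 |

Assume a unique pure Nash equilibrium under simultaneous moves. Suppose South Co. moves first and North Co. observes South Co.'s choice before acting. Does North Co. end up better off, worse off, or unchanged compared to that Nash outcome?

Work backward from North Co.'s decision.
- Uptown → North Co. plays Loc3 (best of 3, 5, 7, 2); South Co. gets 3.
- Midtown → North Co. plays Loc1 (best of 8, 2, 3, 7); South Co. gets 5.
- Downtown → North Co. plays Loc3 (best of 5, 1, 6, 4); South Co. gets 2.
Among 3, 5, 2, the best is 5 at Midtown. Subgame-perfect outcome: (Loc1, Midtown) with payoffs (8, 5).
Now find the simultaneous Nash equilibrium.
North Co.'s best replies: Uptown→Loc3; Midtown→Loc1; Downtown→Loc3.
South Co.'s best replies: Loc1→Downtown; Loc2→Midtown; Loc3→Uptown; Loc4→Downtown.
The unique mutual best reply is (Loc3, Uptown), giving (7, 3).
North Co. earns 8 sequentially versus 7 at the Nash outcome: better off.

better off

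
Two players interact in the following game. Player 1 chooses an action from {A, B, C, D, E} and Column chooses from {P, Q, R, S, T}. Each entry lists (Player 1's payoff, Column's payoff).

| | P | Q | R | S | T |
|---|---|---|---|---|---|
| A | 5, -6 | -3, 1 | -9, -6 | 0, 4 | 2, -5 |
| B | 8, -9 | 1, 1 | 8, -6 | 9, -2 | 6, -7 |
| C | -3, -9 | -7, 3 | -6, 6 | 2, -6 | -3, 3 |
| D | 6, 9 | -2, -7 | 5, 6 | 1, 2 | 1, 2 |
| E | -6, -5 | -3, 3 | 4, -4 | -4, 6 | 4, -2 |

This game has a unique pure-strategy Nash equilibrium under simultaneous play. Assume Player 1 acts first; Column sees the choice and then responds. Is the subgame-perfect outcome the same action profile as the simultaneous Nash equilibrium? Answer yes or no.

no

Solve by backward induction (Player 1 leads).
- A: Column compares -6, 1, -6, 4, -5 and picks S; Player 1 would get 0.
- B: Column compares -9, 1, -6, -2, -7 and picks Q; Player 1 would get 1.
- C: Column compares -9, 3, 6, -6, 3 and picks R; Player 1 would get -6.
- D: Column compares 9, -7, 6, 2, 2 and picks P; Player 1 would get 6.
- E: Column compares -5, 3, -4, 6, -2 and picks S; Player 1 would get -4.
Among 0, 1, -6, 6, -4, the best is 6 at D. Subgame-perfect outcome: (D, P) with payoffs (6, 9).
Under simultaneous play:
Player 1's best replies: P→B; Q→B; R→B; S→B; T→B.
Column's best replies: A→S; B→Q; C→R; D→P; E→S.
The unique mutual best reply is (B, Q), giving (1, 1).
Sequential outcome (D, P) differs from the Nash profile (B, Q).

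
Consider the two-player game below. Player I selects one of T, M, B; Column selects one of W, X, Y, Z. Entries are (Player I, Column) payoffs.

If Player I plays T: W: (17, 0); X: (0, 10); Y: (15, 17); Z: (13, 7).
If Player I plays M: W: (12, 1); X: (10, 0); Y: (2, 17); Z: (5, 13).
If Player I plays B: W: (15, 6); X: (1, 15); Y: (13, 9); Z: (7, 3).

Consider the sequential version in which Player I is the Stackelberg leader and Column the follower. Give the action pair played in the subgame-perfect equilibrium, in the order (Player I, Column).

Solve by backward induction (Player I leads).
- T: BR = Y, leader payoff 15.
- M: BR = Y, leader payoff 2.
- B: BR = X, leader payoff 1.
Maximizing over 15, 2, 1, Player I chooses T. Subgame-perfect outcome: (T, Y) with payoffs (15, 17).

(T, Y)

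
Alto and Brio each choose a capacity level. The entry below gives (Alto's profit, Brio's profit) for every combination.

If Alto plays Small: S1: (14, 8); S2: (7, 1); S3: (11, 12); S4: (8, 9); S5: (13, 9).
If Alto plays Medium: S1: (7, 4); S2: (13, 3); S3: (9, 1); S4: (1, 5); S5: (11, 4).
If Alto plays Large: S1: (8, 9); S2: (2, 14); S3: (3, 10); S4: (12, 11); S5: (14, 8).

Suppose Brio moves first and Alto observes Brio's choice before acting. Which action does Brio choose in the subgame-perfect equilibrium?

S3

Solve by backward induction (Brio leads).
- S1: Alto compares 14, 7, 8 and picks Small; Brio would get 8.
- S2: Alto compares 7, 13, 2 and picks Medium; Brio would get 3.
- S3: Alto compares 11, 9, 3 and picks Small; Brio would get 12.
- S4: Alto compares 8, 1, 12 and picks Large; Brio would get 11.
- S5: Alto compares 13, 11, 14 and picks Large; Brio would get 8.
Brio's induced payoffs are 8, 3, 12, 11, 8, so Brio commits to S3. Subgame-perfect outcome: (Small, S3) with payoffs (11, 12).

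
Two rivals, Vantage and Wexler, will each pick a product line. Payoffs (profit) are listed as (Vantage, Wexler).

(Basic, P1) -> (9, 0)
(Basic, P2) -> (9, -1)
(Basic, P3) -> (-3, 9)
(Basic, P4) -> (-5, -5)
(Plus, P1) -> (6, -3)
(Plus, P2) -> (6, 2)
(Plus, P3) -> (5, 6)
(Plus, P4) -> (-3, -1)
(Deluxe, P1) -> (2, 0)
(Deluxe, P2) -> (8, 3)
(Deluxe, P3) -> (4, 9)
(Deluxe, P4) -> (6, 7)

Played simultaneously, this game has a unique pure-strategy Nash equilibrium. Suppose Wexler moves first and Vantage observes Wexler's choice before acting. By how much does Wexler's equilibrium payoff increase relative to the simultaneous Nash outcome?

1

Backward induction with Wexler moving first.
- P1: BR = Basic, leader payoff 0.
- P2: BR = Basic, leader payoff -1.
- P3: BR = Plus, leader payoff 6.
- P4: BR = Deluxe, leader payoff 7.
Maximizing over 0, -1, 6, 7, Wexler chooses P4. Subgame-perfect outcome: (Deluxe, P4) with payoffs (6, 7).
For the simultaneous game, intersect best replies.
Vantage's best replies: P1→Basic; P2→Basic; P3→Plus; P4→Deluxe.
Wexler's best replies: Basic→P3; Plus→P3; Deluxe→P3.
The unique mutual best reply is (Plus, P3), giving (5, 6).
Wexler's commitment gain: 7 − 6 = 1.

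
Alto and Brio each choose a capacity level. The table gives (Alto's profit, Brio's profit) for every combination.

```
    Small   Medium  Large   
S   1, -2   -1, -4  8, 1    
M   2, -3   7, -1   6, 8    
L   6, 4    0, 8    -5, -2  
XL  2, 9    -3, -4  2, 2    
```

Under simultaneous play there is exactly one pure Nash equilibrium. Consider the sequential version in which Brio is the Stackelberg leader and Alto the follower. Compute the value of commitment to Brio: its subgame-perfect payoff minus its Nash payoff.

3

Solve by backward induction (Brio leads).
- Small: BR = L, leader payoff 4.
- Medium: BR = M, leader payoff -1.
- Large: BR = S, leader payoff 1.
Among 4, -1, 1, the best is 4 at Small. Subgame-perfect outcome: (L, Small) with payoffs (6, 4).
Now find the simultaneous Nash equilibrium.
Alto's best replies: Small→L; Medium→M; Large→S.
Brio's best replies: S→Large; M→Large; L→Medium; XL→Small.
Only (S, Large) has each player best-responding; Nash payoffs (8, 1).
Brio's commitment gain: 4 − 1 = 3.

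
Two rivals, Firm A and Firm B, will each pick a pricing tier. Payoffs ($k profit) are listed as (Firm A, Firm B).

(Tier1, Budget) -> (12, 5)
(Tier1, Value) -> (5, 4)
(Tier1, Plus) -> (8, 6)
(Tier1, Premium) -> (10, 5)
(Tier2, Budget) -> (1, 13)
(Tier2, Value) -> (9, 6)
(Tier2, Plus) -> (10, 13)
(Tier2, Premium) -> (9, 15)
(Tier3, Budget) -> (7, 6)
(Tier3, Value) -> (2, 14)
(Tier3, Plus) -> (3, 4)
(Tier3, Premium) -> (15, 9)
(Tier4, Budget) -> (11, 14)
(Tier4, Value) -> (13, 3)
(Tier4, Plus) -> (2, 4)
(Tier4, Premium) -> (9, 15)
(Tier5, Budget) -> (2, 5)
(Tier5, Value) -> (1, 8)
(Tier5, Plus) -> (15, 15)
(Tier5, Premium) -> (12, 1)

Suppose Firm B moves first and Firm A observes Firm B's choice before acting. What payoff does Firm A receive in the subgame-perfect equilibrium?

Firm A best-responds to each possible Firm B move:
- Budget: Firm A compares 12, 1, 7, 11, 2 and picks Tier1; Firm B would get 5.
- Value: Firm A compares 5, 9, 2, 13, 1 and picks Tier4; Firm B would get 3.
- Plus: Firm A compares 8, 10, 3, 2, 15 and picks Tier5; Firm B would get 15.
- Premium: Firm A compares 10, 9, 15, 9, 12 and picks Tier3; Firm B would get 9.
Firm B's induced payoffs are 5, 3, 15, 9, so Firm B commits to Plus. Subgame-perfect outcome: (Tier5, Plus) with payoffs (15, 15).

15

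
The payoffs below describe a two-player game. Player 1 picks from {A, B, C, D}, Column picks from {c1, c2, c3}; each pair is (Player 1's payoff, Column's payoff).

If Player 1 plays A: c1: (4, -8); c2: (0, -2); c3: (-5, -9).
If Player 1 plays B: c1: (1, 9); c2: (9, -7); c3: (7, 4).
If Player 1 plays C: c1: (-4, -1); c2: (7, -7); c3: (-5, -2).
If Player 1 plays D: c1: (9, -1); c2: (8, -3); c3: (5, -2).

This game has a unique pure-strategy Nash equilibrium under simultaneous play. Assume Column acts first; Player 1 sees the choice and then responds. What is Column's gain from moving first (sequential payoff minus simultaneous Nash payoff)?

Solve by backward induction (Column leads).
- c1: BR = D, leader payoff -1.
- c2: BR = B, leader payoff -7.
- c3: BR = B, leader payoff 4.
Among -1, -7, 4, the best is 4 at c3. Subgame-perfect outcome: (B, c3) with payoffs (7, 4).
For the simultaneous game, intersect best replies.
Player 1's best replies: c1→D; c2→B; c3→B.
Column's best replies: A→c2; B→c1; C→c1; D→c1.
The unique mutual best reply is (D, c1), giving (9, -1).
Column's commitment gain: 4 − -1 = 5.

5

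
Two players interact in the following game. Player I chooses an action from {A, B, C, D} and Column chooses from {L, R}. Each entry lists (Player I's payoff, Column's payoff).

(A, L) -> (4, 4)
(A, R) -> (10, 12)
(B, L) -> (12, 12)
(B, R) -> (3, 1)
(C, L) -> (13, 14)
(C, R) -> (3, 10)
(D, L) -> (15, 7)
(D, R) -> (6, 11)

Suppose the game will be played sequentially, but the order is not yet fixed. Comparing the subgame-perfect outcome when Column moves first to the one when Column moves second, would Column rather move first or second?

second

If Player I leads: Column's best replies are A→R, B→L, C→L, D→R; Player I's induced payoffs 10, 12, 13, 6; outcome (C, L), payoffs (13, 14).
If Column leads: Player I's best replies are L→D, R→A; Column's induced payoffs 7, 12; outcome (A, R), payoffs (10, 12).
Column gets 12 moving first and 14 moving second, so Column prefers to move second.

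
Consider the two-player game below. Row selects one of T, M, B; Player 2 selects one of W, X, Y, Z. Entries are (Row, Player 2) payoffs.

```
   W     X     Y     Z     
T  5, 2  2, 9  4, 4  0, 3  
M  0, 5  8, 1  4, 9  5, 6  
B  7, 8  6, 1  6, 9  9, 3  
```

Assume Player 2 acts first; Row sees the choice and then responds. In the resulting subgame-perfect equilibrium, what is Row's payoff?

6

Work backward from Row's decision.
- W: BR = B, leader payoff 8.
- X: BR = M, leader payoff 1.
- Y: BR = B, leader payoff 9.
- Z: BR = B, leader payoff 3.
Among 8, 1, 9, 3, the best is 9 at Y. Subgame-perfect outcome: (B, Y) with payoffs (6, 9).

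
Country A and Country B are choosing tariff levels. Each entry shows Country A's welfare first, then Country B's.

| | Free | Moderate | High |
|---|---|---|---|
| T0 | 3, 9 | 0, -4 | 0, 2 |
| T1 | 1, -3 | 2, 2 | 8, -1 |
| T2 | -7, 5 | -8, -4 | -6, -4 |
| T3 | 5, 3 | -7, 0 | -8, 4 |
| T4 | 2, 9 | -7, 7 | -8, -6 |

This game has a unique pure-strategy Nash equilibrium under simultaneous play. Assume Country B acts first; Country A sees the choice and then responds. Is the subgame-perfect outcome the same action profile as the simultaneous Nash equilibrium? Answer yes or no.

Country A best-responds to each possible Country B move:
- Free → Country A plays T3 (best of 3, 1, -7, 5, 2); Country B gets 3.
- Moderate → Country A plays T1 (best of 0, 2, -8, -7, -7); Country B gets 2.
- High → Country A plays T1 (best of 0, 8, -6, -8, -8); Country B gets -1.
Among 3, 2, -1, the best is 3 at Free. Subgame-perfect outcome: (T3, Free) with payoffs (5, 3).
Under simultaneous play:
Country A's best replies: Free→T3; Moderate→T1; High→T1.
Country B's best replies: T0→Free; T1→Moderate; T2→Free; T3→High; T4→Free.
The unique mutual best reply is (T1, Moderate), giving (2, 2).
Sequential outcome (T3, Free) differs from the Nash profile (T1, Moderate).

no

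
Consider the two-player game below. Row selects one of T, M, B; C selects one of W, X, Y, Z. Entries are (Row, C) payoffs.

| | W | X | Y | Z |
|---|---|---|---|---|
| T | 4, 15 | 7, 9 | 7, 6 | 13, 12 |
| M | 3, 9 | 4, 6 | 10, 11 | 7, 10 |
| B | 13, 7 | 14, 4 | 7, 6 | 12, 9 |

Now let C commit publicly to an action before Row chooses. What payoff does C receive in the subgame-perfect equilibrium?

12

Backward induction with C moving first.
- W: BR = B, leader payoff 7.
- X: BR = B, leader payoff 4.
- Y: BR = M, leader payoff 11.
- Z: BR = T, leader payoff 12.
Among 7, 4, 11, 12, the best is 12 at Z. Subgame-perfect outcome: (T, Z) with payoffs (13, 12).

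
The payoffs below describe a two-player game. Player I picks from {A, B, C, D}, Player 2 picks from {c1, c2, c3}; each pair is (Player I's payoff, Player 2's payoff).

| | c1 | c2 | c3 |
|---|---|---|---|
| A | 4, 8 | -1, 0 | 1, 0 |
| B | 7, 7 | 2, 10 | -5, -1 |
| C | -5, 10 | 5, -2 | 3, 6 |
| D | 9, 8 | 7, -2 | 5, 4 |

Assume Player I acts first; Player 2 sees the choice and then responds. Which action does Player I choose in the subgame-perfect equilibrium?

D

Backward induction with Player I moving first.
- A: Player 2 compares 8, 0, 0 and picks c1; Player I would get 4.
- B: Player 2 compares 7, 10, -1 and picks c2; Player I would get 2.
- C: Player 2 compares 10, -2, 6 and picks c1; Player I would get -5.
- D: Player 2 compares 8, -2, 4 and picks c1; Player I would get 9.
Among 4, 2, -5, 9, the best is 9 at D. Subgame-perfect outcome: (D, c1) with payoffs (9, 8).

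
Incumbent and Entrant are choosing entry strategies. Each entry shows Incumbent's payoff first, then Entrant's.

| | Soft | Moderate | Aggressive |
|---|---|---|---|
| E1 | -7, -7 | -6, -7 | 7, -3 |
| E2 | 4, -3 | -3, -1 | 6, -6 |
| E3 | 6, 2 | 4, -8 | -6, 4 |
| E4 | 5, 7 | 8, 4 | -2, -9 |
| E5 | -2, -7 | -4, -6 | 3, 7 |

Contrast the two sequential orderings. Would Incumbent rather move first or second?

If Incumbent leads: Entrant's best replies are E1→Aggressive, E2→Moderate, E3→Aggressive, E4→Soft, E5→Aggressive; Incumbent's induced payoffs 7, -3, -6, 5, 3; outcome (E1, Aggressive), payoffs (7, -3).
If Entrant leads: Incumbent's best replies are Soft→E3, Moderate→E4, Aggressive→E1; Entrant's induced payoffs 2, 4, -3; outcome (E4, Moderate), payoffs (8, 4).
Incumbent gets 7 moving first and 8 moving second, so Incumbent prefers to move second.

second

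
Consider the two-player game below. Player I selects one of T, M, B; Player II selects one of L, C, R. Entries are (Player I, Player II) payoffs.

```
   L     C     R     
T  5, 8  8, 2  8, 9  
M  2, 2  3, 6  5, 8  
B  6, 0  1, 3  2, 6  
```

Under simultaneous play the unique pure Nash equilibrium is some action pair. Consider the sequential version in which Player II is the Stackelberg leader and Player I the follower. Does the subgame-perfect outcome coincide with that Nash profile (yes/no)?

yes

Backward induction with Player II moving first.
- L: BR = B, leader payoff 0.
- C: BR = T, leader payoff 2.
- R: BR = T, leader payoff 9.
Player II's induced payoffs are 0, 2, 9, so Player II commits to R. Subgame-perfect outcome: (T, R) with payoffs (8, 9).
Under simultaneous play:
Player I's best replies: L→B; C→T; R→T.
Player II's best replies: T→R; M→R; B→R.
The unique mutual best reply is (T, R), giving (8, 9).
Sequential outcome (T, R) coincides with the Nash profile (T, R).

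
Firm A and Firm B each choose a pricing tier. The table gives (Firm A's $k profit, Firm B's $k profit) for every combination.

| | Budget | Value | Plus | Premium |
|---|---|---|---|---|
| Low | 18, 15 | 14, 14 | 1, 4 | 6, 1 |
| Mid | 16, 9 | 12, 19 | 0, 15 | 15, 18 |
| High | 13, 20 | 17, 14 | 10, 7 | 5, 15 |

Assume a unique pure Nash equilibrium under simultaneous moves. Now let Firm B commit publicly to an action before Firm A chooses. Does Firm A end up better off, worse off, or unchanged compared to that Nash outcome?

worse off

Firm A best-responds to each possible Firm B move:
- Budget: Firm A compares 18, 16, 13 and picks Low; Firm B would get 15.
- Value: Firm A compares 14, 12, 17 and picks High; Firm B would get 14.
- Plus: Firm A compares 1, 0, 10 and picks High; Firm B would get 7.
- Premium: Firm A compares 6, 15, 5 and picks Mid; Firm B would get 18.
Maximizing over 15, 14, 7, 18, Firm B chooses Premium. Subgame-perfect outcome: (Mid, Premium) with payoffs (15, 18).
For the simultaneous game, intersect best replies.
Firm A's best replies: Budget→Low; Value→High; Plus→High; Premium→Mid.
Firm B's best replies: Low→Budget; Mid→Value; High→Budget.
The unique mutual best reply is (Low, Budget), giving (18, 15).
Firm A earns 15 sequentially versus 18 at the Nash outcome: worse off.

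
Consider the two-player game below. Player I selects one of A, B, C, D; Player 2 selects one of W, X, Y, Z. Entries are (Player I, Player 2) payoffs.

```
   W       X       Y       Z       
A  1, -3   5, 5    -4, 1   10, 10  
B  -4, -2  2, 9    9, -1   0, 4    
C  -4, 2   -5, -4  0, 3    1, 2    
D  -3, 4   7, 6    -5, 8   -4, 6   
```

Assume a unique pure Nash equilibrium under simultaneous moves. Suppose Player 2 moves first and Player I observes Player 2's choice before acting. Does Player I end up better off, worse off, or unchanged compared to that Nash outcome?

unchanged

Player I best-responds to each possible Player 2 move:
- W: BR = A, leader payoff -3.
- X: BR = D, leader payoff 6.
- Y: BR = B, leader payoff -1.
- Z: BR = A, leader payoff 10.
Player 2's induced payoffs are -3, 6, -1, 10, so Player 2 commits to Z. Subgame-perfect outcome: (A, Z) with payoffs (10, 10).
Under simultaneous play:
Player I's best replies: W→A; X→D; Y→B; Z→A.
Player 2's best replies: A→Z; B→X; C→Y; D→Y.
Only (A, Z) has each player best-responding; Nash payoffs (10, 10).
Player I earns 10 sequentially versus 10 at the Nash outcome: unchanged.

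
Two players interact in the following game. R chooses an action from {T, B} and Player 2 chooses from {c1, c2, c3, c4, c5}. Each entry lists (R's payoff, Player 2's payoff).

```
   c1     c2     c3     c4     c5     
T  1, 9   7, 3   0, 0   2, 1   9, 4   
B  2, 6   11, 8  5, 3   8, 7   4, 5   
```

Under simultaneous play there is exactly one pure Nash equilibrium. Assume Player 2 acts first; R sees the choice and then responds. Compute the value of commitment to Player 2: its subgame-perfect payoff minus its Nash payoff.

0

R best-responds to each possible Player 2 move:
- c1: BR = B, leader payoff 6.
- c2: BR = B, leader payoff 8.
- c3: BR = B, leader payoff 3.
- c4: BR = B, leader payoff 7.
- c5: BR = T, leader payoff 4.
Among 6, 8, 3, 7, 4, the best is 8 at c2. Subgame-perfect outcome: (B, c2) with payoffs (11, 8).
Under simultaneous play:
R's best replies: c1→B; c2→B; c3→B; c4→B; c5→T.
Player 2's best replies: T→c1; B→c2.
The unique mutual best reply is (B, c2), giving (11, 8).
Player 2's commitment gain: 8 − 8 = 0.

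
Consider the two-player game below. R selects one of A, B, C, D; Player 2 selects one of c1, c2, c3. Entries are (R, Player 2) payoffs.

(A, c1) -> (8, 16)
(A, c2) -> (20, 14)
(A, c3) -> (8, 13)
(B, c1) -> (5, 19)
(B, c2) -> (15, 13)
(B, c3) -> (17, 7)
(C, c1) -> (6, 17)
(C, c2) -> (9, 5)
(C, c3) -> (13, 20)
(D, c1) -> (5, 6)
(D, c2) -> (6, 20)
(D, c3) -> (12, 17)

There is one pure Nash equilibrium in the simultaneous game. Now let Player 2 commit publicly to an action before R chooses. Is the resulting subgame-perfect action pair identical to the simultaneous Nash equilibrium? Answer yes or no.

Solve by backward induction (Player 2 leads).
- c1 → R plays A (best of 8, 5, 6, 5); Player 2 gets 16.
- c2 → R plays A (best of 20, 15, 9, 6); Player 2 gets 14.
- c3 → R plays B (best of 8, 17, 13, 12); Player 2 gets 7.
Player 2's induced payoffs are 16, 14, 7, so Player 2 commits to c1. Subgame-perfect outcome: (A, c1) with payoffs (8, 16).
Under simultaneous play:
R's best replies: c1→A; c2→A; c3→B.
Player 2's best replies: A→c1; B→c1; C→c3; D→c2.
The unique mutual best reply is (A, c1), giving (8, 16).
Sequential outcome (A, c1) coincides with the Nash profile (A, c1).

yes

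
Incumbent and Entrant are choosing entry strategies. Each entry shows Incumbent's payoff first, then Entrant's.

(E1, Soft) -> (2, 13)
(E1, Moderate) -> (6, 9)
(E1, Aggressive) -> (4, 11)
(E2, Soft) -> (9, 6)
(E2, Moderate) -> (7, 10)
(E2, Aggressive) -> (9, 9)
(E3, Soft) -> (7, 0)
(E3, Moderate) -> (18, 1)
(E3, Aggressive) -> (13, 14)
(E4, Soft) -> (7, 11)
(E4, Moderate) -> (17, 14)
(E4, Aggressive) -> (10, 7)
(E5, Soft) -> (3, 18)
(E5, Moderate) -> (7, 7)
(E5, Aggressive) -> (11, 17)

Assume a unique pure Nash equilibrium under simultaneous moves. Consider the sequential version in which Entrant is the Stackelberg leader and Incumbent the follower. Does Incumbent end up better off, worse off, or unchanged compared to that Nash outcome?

unchanged

Solve by backward induction (Entrant leads).
- Soft → Incumbent plays E2 (best of 2, 9, 7, 7, 3); Entrant gets 6.
- Moderate → Incumbent plays E3 (best of 6, 7, 18, 17, 7); Entrant gets 1.
- Aggressive → Incumbent plays E3 (best of 4, 9, 13, 10, 11); Entrant gets 14.
Entrant's induced payoffs are 6, 1, 14, so Entrant commits to Aggressive. Subgame-perfect outcome: (E3, Aggressive) with payoffs (13, 14).
Under simultaneous play:
Incumbent's best replies: Soft→E2; Moderate→E3; Aggressive→E3.
Entrant's best replies: E1→Soft; E2→Moderate; E3→Aggressive; E4→Moderate; E5→Soft.
Only (E3, Aggressive) has each player best-responding; Nash payoffs (13, 14).
Incumbent earns 13 sequentially versus 13 at the Nash outcome: unchanged.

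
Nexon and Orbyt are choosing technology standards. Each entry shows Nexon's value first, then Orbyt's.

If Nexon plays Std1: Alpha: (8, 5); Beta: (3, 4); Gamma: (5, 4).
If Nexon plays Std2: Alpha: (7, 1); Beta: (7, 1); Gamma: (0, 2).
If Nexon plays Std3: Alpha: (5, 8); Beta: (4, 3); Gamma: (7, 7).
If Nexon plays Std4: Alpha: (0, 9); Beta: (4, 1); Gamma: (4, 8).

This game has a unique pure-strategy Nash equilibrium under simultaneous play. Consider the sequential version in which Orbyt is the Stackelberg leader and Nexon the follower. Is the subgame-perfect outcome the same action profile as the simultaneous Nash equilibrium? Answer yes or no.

Nexon best-responds to each possible Orbyt move:
- Alpha → Nexon plays Std1 (best of 8, 7, 5, 0); Orbyt gets 5.
- Beta → Nexon plays Std2 (best of 3, 7, 4, 4); Orbyt gets 1.
- Gamma → Nexon plays Std3 (best of 5, 0, 7, 4); Orbyt gets 7.
Maximizing over 5, 1, 7, Orbyt chooses Gamma. Subgame-perfect outcome: (Std3, Gamma) with payoffs (7, 7).
Under simultaneous play:
Nexon's best replies: Alpha→Std1; Beta→Std2; Gamma→Std3.
Orbyt's best replies: Std1→Alpha; Std2→Gamma; Std3→Alpha; Std4→Alpha.
Only (Std1, Alpha) has each player best-responding; Nash payoffs (8, 5).
Sequential outcome (Std3, Gamma) differs from the Nash profile (Std1, Alpha).

no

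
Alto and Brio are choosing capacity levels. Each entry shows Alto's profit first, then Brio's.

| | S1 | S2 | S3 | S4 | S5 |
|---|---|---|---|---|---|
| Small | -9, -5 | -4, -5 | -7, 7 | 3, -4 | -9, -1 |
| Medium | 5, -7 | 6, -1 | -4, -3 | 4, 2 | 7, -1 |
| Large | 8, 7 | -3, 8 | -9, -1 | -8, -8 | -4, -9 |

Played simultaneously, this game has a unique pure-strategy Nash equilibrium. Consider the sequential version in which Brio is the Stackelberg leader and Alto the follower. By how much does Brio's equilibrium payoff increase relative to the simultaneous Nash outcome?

5

Alto best-responds to each possible Brio move:
- S1 → Alto plays Large (best of -9, 5, 8); Brio gets 7.
- S2 → Alto plays Medium (best of -4, 6, -3); Brio gets -1.
- S3 → Alto plays Medium (best of -7, -4, -9); Brio gets -3.
- S4 → Alto plays Medium (best of 3, 4, -8); Brio gets 2.
- S5 → Alto plays Medium (best of -9, 7, -4); Brio gets -1.
Among 7, -1, -3, 2, -1, the best is 7 at S1. Subgame-perfect outcome: (Large, S1) with payoffs (8, 7).
For the simultaneous game, intersect best replies.
Alto's best replies: S1→Large; S2→Medium; S3→Medium; S4→Medium; S5→Medium.
Brio's best replies: Small→S3; Medium→S4; Large→S2.
Only (Medium, S4) has each player best-responding; Nash payoffs (4, 2).
Brio's commitment gain: 7 − 2 = 5.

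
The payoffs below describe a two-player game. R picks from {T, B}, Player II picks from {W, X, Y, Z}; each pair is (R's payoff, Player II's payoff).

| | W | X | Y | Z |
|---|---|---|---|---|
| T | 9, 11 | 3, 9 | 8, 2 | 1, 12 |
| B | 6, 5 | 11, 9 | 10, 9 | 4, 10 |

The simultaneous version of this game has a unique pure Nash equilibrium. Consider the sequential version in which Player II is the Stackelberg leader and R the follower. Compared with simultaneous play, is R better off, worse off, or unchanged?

better off

Backward induction with Player II moving first.
- W: BR = T, leader payoff 11.
- X: BR = B, leader payoff 9.
- Y: BR = B, leader payoff 9.
- Z: BR = B, leader payoff 10.
Among 11, 9, 9, 10, the best is 11 at W. Subgame-perfect outcome: (T, W) with payoffs (9, 11).
Now find the simultaneous Nash equilibrium.
R's best replies: W→T; X→B; Y→B; Z→B.
Player II's best replies: T→Z; B→Z.
The unique mutual best reply is (B, Z), giving (4, 10).
R earns 9 sequentially versus 4 at the Nash outcome: better off.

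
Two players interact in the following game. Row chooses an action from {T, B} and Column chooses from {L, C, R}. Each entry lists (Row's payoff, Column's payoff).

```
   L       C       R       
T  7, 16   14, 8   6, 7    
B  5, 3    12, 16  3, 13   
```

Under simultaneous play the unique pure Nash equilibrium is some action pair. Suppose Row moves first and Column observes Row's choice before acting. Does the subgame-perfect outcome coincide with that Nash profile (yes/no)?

no

Solve by backward induction (Row leads).
- T: BR = L, leader payoff 7.
- B: BR = C, leader payoff 12.
Among 7, 12, the best is 12 at B. Subgame-perfect outcome: (B, C) with payoffs (12, 16).
For the simultaneous game, intersect best replies.
Row's best replies: L→T; C→T; R→T.
Column's best replies: T→L; B→C.
Only (T, L) has each player best-responding; Nash payoffs (7, 16).
Sequential outcome (B, C) differs from the Nash profile (T, L).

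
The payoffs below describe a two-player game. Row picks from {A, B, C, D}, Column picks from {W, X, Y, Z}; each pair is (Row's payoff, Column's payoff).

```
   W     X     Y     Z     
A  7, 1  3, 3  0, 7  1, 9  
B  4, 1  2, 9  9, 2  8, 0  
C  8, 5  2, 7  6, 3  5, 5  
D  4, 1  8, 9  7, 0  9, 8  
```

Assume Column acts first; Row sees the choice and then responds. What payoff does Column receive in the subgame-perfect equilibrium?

9

Row best-responds to each possible Column move:
- W: Row compares 7, 4, 8, 4 and picks C; Column would get 5.
- X: Row compares 3, 2, 2, 8 and picks D; Column would get 9.
- Y: Row compares 0, 9, 6, 7 and picks B; Column would get 2.
- Z: Row compares 1, 8, 5, 9 and picks D; Column would get 8.
Among 5, 9, 2, 8, the best is 9 at X. Subgame-perfect outcome: (D, X) with payoffs (8, 9).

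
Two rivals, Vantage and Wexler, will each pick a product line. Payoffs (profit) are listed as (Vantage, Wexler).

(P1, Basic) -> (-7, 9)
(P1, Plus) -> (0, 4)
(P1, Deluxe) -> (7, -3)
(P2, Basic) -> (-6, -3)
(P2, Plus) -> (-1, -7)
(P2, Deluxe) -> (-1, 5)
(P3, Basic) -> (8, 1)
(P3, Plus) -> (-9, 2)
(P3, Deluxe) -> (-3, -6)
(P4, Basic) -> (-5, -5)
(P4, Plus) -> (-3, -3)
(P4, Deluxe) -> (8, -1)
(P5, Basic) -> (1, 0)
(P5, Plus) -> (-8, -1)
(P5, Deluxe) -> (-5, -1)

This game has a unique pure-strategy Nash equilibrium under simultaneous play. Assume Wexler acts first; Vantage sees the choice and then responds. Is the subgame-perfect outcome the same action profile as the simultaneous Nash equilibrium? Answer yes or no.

Work backward from Vantage's decision.
- Basic: Vantage compares -7, -6, 8, -5, 1 and picks P3; Wexler would get 1.
- Plus: Vantage compares 0, -1, -9, -3, -8 and picks P1; Wexler would get 4.
- Deluxe: Vantage compares 7, -1, -3, 8, -5 and picks P4; Wexler would get -1.
Wexler's induced payoffs are 1, 4, -1, so Wexler commits to Plus. Subgame-perfect outcome: (P1, Plus) with payoffs (0, 4).
Under simultaneous play:
Vantage's best replies: Basic→P3; Plus→P1; Deluxe→P4.
Wexler's best replies: P1→Basic; P2→Deluxe; P3→Plus; P4→Deluxe; P5→Basic.
The unique mutual best reply is (P4, Deluxe), giving (8, -1).
Sequential outcome (P1, Plus) differs from the Nash profile (P4, Deluxe).

no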